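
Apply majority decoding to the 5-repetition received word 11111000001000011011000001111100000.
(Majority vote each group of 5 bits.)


Groups: 11111, 00000, 10000, 11011, 00000, 11111, 00000
Majority votes: 1001010

1001010


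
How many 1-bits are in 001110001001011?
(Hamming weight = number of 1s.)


Counting 1s in 001110001001011

7


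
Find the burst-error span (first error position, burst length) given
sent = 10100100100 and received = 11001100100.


XOR: 01101000000

Burst at position 1, length 4


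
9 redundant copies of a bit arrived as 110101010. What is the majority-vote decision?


Ones: 5 out of 9
Threshold: 5

1 (5/9 voted 1)


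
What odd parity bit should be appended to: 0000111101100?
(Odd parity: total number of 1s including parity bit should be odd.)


Number of 1s in data: 6
Parity bit: 1

1


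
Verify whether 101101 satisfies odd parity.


Number of 1s: 4

No, parity error (4 ones)


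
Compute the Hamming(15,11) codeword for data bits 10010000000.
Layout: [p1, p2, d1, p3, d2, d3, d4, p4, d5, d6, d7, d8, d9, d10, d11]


Parity bits: p1=0, p2=0, p3=1, p4=0

001100100000000


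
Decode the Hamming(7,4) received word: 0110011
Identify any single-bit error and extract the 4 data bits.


Syndrome = 0: no error detected

Data: 1011 (no errors)


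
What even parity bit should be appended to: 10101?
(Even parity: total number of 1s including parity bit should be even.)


Number of 1s in data: 3
Parity bit: 1

1


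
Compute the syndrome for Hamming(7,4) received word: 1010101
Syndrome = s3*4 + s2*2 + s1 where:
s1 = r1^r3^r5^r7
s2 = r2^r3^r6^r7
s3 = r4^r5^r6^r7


s1=0, s2=0, s3=0

Syndrome = 0 (no error)


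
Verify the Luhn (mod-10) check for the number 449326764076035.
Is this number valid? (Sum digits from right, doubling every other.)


Luhn sum = 67
67 mod 10 = 7

Invalid (Luhn sum mod 10 = 7)


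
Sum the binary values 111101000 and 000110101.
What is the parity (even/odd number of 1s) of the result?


111101000 = 488
000110101 = 53
Sum = 541 = 1000011101
1s count = 5

odd parity (5 ones in 1000011101)


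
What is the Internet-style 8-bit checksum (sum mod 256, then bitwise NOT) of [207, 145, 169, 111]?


Sum = 632 mod 256 = 120
Complement = 135

135


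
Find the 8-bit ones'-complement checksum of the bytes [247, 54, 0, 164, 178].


Sum = 643 mod 256 = 131
Complement = 124

124


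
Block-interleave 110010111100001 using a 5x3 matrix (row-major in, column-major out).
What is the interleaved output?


Matrix:
  110
  010
  111
  100
  001
Read columns: 101101110000101

101101110000101


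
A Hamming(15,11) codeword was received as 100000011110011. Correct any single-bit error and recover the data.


Syndrome = 0: no error detected

Data: 00001110011 (no errors)


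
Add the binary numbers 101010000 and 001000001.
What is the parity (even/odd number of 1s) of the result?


101010000 = 336
001000001 = 65
Sum = 401 = 110010001
1s count = 4

even parity (4 ones in 110010001)


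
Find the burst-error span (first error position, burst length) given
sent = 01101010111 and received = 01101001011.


XOR: 00000011100

Burst at position 6, length 3


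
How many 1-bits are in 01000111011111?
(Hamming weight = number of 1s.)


Counting 1s in 01000111011111

9


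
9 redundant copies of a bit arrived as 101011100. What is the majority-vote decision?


Ones: 5 out of 9
Threshold: 5

1 (5/9 voted 1)


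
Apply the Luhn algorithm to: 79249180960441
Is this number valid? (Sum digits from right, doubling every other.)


Luhn sum = 67
67 mod 10 = 7

Invalid (Luhn sum mod 10 = 7)


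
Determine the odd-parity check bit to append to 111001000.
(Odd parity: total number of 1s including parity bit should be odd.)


Number of 1s in data: 4
Parity bit: 1

1


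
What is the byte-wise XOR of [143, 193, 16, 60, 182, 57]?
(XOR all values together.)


XOR chain: 143 ^ 193 ^ 16 ^ 60 ^ 182 ^ 57 = 237

237


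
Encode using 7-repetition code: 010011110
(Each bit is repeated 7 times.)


Each bit -> 7 copies

000000011111110000000000000011111111111111111111111111110000000


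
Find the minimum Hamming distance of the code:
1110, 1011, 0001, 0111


Comparing all pairs, minimum distance: 2
Can detect 1 errors, correct 0 errors

2


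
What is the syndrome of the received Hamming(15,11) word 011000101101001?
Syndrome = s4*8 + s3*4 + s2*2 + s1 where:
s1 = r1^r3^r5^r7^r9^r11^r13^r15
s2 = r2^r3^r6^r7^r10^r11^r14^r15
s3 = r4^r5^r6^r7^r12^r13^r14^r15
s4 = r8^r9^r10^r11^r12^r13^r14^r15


s1=0, s2=1, s3=1, s4=0

Syndrome = 6 (error at position 6)


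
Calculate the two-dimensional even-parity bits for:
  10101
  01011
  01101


Row parities: 111
Column parities: 10011

Row P: 111, Col P: 10011, Corner: 1


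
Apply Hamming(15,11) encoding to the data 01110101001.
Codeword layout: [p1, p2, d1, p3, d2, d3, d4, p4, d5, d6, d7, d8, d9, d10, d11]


Parity bits: p1=1, p2=0, p3=1, p4=1

100111110101001


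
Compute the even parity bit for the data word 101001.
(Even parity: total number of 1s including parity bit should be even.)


Number of 1s in data: 3
Parity bit: 1

1


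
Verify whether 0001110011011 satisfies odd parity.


Number of 1s: 7

Yes, parity is correct (7 ones)


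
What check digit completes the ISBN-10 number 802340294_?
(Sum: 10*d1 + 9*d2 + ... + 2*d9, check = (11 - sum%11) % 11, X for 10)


Weighted sum: 184
184 mod 11 = 8

Check digit: 3


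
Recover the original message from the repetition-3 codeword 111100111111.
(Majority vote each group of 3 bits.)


Groups: 111, 100, 111, 111
Majority votes: 1011

1011


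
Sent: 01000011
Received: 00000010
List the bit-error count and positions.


XOR: 01000001

2 error(s) at position(s): 1, 7


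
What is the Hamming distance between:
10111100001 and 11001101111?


XOR: 01110001110
Count of 1s: 6

6


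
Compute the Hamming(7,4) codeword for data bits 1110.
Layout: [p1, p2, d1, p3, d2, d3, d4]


Parity bits: p1=0, p2=0, p3=0

0010110


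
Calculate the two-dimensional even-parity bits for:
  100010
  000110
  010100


Row parities: 000
Column parities: 110000

Row P: 000, Col P: 110000, Corner: 0


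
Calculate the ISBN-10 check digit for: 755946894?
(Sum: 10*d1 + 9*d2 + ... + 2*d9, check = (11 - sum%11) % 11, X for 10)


Weighted sum: 339
339 mod 11 = 9

Check digit: 2


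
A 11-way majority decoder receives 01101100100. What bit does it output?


Ones: 5 out of 11
Threshold: 6

0 (5/11 voted 1)


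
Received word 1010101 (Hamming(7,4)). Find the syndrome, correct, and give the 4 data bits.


Syndrome = 0: no error detected

Data: 1101 (no errors)


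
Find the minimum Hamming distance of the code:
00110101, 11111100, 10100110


Comparing all pairs, minimum distance: 4
Can detect 3 errors, correct 1 errors

4


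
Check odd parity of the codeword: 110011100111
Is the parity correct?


Number of 1s: 8

No, parity error (8 ones)


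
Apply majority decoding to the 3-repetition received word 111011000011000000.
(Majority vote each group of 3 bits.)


Groups: 111, 011, 000, 011, 000, 000
Majority votes: 110100

110100


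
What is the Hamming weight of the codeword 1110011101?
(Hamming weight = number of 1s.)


Counting 1s in 1110011101

7


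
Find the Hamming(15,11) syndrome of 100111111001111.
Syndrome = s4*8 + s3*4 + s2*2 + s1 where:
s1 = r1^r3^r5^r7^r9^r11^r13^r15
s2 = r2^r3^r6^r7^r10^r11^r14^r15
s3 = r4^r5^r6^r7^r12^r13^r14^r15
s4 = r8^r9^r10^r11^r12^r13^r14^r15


s1=0, s2=0, s3=0, s4=0

Syndrome = 0 (no error)


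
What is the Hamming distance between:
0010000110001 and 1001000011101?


XOR: 1011000101100
Count of 1s: 6

6


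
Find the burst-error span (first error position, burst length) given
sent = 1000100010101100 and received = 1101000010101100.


XOR: 0101100000000000

Burst at position 1, length 4


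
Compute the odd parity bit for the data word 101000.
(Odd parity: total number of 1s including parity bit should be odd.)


Number of 1s in data: 2
Parity bit: 1

1


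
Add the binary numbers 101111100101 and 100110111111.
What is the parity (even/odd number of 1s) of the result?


101111100101 = 3045
100110111111 = 2495
Sum = 5540 = 1010110100100
1s count = 6

even parity (6 ones in 1010110100100)


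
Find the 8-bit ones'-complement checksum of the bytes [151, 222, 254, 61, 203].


Sum = 891 mod 256 = 123
Complement = 132

132


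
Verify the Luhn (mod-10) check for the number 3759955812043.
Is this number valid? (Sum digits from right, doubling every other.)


Luhn sum = 60
60 mod 10 = 0

Valid (Luhn sum mod 10 = 0)


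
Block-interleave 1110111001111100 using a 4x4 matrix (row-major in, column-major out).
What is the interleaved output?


Matrix:
  1110
  1110
  0111
  1100
Read columns: 1101111111100010

1101111111100010


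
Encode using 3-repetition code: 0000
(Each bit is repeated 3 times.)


Each bit -> 3 copies

000000000000


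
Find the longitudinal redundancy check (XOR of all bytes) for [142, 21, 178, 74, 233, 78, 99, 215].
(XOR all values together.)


XOR chain: 142 ^ 21 ^ 178 ^ 74 ^ 233 ^ 78 ^ 99 ^ 215 = 112

112


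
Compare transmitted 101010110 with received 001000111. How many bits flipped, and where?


XOR: 100010001

3 error(s) at position(s): 0, 4, 8


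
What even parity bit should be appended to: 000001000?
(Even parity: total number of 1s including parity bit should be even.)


Number of 1s in data: 1
Parity bit: 1

1


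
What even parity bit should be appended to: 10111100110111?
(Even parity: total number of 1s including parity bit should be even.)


Number of 1s in data: 10
Parity bit: 0

0


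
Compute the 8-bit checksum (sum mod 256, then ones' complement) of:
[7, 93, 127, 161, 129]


Sum = 517 mod 256 = 5
Complement = 250

250


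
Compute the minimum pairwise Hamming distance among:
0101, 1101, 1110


Comparing all pairs, minimum distance: 1
Can detect 0 errors, correct 0 errors

1


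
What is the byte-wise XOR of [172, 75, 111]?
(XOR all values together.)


XOR chain: 172 ^ 75 ^ 111 = 136

136


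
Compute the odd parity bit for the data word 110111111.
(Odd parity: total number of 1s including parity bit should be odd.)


Number of 1s in data: 8
Parity bit: 1

1


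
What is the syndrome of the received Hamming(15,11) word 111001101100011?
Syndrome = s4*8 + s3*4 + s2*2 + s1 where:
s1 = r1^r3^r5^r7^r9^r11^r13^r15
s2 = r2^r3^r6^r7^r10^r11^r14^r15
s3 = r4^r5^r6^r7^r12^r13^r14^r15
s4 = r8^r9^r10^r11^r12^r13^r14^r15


s1=1, s2=1, s3=0, s4=0

Syndrome = 3 (error at position 3)


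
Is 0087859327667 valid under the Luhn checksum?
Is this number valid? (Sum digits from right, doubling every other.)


Luhn sum = 60
60 mod 10 = 0

Valid (Luhn sum mod 10 = 0)


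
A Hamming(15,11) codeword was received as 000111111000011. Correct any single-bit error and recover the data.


Syndrome = 0: no error detected

Data: 01111000011 (no errors)


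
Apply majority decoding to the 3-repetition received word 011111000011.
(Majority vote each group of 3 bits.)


Groups: 011, 111, 000, 011
Majority votes: 1101

1101


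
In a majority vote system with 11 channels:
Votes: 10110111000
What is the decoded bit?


Ones: 6 out of 11
Threshold: 6

1 (6/11 voted 1)


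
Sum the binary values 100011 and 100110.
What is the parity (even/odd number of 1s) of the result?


100011 = 35
100110 = 38
Sum = 73 = 1001001
1s count = 3

odd parity (3 ones in 1001001)


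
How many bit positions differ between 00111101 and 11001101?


XOR: 11110000
Count of 1s: 4

4


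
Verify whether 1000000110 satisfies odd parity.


Number of 1s: 3

Yes, parity is correct (3 ones)


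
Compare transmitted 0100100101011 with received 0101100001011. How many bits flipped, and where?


XOR: 0001000100000

2 error(s) at position(s): 3, 7


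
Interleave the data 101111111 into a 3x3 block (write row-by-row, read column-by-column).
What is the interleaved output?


Matrix:
  101
  111
  111
Read columns: 111011111

111011111


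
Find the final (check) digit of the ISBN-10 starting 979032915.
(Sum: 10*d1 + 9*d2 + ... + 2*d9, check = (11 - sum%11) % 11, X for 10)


Weighted sum: 302
302 mod 11 = 5

Check digit: 6


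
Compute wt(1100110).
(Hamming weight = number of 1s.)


Counting 1s in 1100110

4


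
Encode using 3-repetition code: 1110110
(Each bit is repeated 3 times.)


Each bit -> 3 copies

111111111000111111000


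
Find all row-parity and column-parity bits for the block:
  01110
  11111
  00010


Row parities: 111
Column parities: 10011

Row P: 111, Col P: 10011, Corner: 1


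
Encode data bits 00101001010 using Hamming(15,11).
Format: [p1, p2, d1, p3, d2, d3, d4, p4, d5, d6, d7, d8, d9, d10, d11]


Parity bits: p1=1, p2=0, p3=1, p4=1

100101011001010


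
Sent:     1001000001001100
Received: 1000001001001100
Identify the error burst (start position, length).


XOR: 0001001000000000

Burst at position 3, length 4


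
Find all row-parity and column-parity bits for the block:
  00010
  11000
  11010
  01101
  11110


Row parities: 10110
Column parities: 10011

Row P: 10110, Col P: 10011, Corner: 1


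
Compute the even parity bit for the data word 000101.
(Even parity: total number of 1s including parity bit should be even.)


Number of 1s in data: 2
Parity bit: 0

0


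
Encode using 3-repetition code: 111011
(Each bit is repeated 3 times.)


Each bit -> 3 copies

111111111000111111


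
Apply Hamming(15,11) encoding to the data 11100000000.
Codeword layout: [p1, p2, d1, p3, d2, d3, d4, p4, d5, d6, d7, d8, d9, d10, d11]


Parity bits: p1=0, p2=0, p3=0, p4=0

001011000000000


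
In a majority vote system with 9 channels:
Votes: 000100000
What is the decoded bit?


Ones: 1 out of 9
Threshold: 5

0 (1/9 voted 1)


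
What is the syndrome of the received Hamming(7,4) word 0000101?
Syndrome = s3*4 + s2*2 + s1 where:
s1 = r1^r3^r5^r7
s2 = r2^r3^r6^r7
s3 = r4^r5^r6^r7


s1=0, s2=1, s3=0

Syndrome = 2 (error at position 2)


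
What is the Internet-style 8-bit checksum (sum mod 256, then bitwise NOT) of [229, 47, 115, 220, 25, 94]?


Sum = 730 mod 256 = 218
Complement = 37

37


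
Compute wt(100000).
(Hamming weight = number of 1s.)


Counting 1s in 100000

1


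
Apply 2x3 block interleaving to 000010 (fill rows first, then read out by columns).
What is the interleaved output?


Matrix:
  000
  010
Read columns: 000100

000100


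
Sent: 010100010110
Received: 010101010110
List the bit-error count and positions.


XOR: 000001000000

1 error(s) at position(s): 5


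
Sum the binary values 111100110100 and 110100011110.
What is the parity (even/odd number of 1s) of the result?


111100110100 = 3892
110100011110 = 3358
Sum = 7250 = 1110001010010
1s count = 6

even parity (6 ones in 1110001010010)


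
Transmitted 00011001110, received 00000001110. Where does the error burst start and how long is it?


XOR: 00011000000

Burst at position 3, length 2


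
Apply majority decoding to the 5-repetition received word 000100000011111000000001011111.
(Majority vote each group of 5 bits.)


Groups: 00010, 00000, 11111, 00000, 00010, 11111
Majority votes: 001001

001001


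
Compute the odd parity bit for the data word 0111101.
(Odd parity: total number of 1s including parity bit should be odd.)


Number of 1s in data: 5
Parity bit: 0

0


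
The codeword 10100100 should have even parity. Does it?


Number of 1s: 3

No, parity error (3 ones)


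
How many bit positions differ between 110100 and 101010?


XOR: 011110
Count of 1s: 4

4


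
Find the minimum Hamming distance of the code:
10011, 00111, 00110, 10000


Comparing all pairs, minimum distance: 1
Can detect 0 errors, correct 0 errors

1


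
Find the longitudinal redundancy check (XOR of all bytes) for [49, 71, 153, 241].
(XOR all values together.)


XOR chain: 49 ^ 71 ^ 153 ^ 241 = 30

30


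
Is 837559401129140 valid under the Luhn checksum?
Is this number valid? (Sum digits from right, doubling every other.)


Luhn sum = 63
63 mod 10 = 3

Invalid (Luhn sum mod 10 = 3)


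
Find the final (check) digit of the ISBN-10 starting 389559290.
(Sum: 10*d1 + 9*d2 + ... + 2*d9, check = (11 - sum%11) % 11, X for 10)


Weighted sum: 319
319 mod 11 = 0

Check digit: 0


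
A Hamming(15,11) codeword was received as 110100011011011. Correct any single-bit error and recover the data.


Syndrome = 0: no error detected

Data: 00001011011 (no errors)


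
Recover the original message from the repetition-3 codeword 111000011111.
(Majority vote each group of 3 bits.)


Groups: 111, 000, 011, 111
Majority votes: 1011

1011


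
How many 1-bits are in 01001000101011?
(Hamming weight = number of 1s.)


Counting 1s in 01001000101011

6


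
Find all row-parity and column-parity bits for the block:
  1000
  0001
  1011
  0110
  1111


Row parities: 11100
Column parities: 1011

Row P: 11100, Col P: 1011, Corner: 1


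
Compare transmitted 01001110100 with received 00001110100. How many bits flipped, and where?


XOR: 01000000000

1 error(s) at position(s): 1


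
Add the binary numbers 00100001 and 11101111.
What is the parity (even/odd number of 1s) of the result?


00100001 = 33
11101111 = 239
Sum = 272 = 100010000
1s count = 2

even parity (2 ones in 100010000)


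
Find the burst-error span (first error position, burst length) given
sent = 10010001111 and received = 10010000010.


XOR: 00000001101

Burst at position 7, length 4


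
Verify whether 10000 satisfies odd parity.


Number of 1s: 1

Yes, parity is correct (1 ones)


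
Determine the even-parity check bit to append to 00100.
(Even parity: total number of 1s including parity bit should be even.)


Number of 1s in data: 1
Parity bit: 1

1


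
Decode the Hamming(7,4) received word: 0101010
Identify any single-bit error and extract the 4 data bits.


Syndrome = 0: no error detected

Data: 0010 (no errors)


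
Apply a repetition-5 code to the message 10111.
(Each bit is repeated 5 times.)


Each bit -> 5 copies

1111100000111111111111111


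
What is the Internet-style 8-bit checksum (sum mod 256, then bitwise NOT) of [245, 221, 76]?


Sum = 542 mod 256 = 30
Complement = 225

225


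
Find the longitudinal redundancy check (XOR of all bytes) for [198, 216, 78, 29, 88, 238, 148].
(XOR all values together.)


XOR chain: 198 ^ 216 ^ 78 ^ 29 ^ 88 ^ 238 ^ 148 = 111

111


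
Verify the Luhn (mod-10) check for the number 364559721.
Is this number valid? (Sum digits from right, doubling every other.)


Luhn sum = 37
37 mod 10 = 7

Invalid (Luhn sum mod 10 = 7)


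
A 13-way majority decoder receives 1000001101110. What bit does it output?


Ones: 6 out of 13
Threshold: 7

0 (6/13 voted 1)


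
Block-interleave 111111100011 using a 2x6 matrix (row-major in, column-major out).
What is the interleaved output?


Matrix:
  111111
  100011
Read columns: 111010101111

111010101111


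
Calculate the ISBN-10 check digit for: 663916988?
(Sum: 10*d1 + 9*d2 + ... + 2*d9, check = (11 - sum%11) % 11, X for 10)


Weighted sum: 313
313 mod 11 = 5

Check digit: 6


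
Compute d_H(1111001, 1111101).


XOR: 0000100
Count of 1s: 1

1


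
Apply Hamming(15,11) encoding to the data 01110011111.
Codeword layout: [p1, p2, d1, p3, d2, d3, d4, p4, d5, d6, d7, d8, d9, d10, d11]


Parity bits: p1=1, p2=1, p3=1, p4=1

110111110011111


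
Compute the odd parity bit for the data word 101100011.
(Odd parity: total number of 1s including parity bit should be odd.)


Number of 1s in data: 5
Parity bit: 0

0


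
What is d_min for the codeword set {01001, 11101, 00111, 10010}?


Comparing all pairs, minimum distance: 2
Can detect 1 errors, correct 0 errors

2


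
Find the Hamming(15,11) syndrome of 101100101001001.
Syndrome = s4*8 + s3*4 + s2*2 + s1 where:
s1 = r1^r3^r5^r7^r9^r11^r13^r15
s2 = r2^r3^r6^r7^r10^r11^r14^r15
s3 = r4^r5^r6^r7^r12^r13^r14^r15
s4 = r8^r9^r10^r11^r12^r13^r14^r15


s1=1, s2=1, s3=0, s4=1

Syndrome = 11 (error at position 11)


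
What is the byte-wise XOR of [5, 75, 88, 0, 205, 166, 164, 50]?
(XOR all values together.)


XOR chain: 5 ^ 75 ^ 88 ^ 0 ^ 205 ^ 166 ^ 164 ^ 50 = 235

235


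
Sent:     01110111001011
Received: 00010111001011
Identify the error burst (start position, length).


XOR: 01100000000000

Burst at position 1, length 2


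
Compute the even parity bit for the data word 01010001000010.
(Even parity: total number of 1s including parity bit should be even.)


Number of 1s in data: 4
Parity bit: 0

0


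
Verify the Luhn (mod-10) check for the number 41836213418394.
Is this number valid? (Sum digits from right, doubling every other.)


Luhn sum = 61
61 mod 10 = 1

Invalid (Luhn sum mod 10 = 1)


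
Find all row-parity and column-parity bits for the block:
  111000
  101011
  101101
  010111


Row parities: 1000
Column parities: 101001

Row P: 1000, Col P: 101001, Corner: 1


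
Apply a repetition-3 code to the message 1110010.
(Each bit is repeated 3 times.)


Each bit -> 3 copies

111111111000000111000


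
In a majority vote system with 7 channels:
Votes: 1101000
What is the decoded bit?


Ones: 3 out of 7
Threshold: 4

0 (3/7 voted 1)


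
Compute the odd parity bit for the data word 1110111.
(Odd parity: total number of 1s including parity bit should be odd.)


Number of 1s in data: 6
Parity bit: 1

1


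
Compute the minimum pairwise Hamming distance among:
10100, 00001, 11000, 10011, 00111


Comparing all pairs, minimum distance: 2
Can detect 1 errors, correct 0 errors

2


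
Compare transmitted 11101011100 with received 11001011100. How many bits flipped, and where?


XOR: 00100000000

1 error(s) at position(s): 2


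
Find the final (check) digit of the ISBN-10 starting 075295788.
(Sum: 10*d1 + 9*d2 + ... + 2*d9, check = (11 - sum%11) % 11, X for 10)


Weighted sum: 264
264 mod 11 = 0

Check digit: 0


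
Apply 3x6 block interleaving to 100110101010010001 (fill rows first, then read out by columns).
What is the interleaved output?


Matrix:
  100110
  101010
  010001
Read columns: 110001010100110001

110001010100110001


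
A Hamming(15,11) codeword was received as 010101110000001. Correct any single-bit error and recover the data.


Syndrome = 0: no error detected

Data: 00110000001 (no errors)


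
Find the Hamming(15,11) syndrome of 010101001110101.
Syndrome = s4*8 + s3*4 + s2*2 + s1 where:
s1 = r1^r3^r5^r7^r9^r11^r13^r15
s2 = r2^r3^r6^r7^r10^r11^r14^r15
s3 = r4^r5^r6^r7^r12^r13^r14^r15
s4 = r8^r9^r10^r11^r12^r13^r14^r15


s1=0, s2=1, s3=0, s4=1

Syndrome = 10 (error at position 10)


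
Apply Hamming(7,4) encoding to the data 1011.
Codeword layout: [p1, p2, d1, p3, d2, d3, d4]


Parity bits: p1=0, p2=1, p3=0

0110011


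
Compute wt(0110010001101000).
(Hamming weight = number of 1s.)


Counting 1s in 0110010001101000

6


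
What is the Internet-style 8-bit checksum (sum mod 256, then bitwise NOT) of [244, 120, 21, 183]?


Sum = 568 mod 256 = 56
Complement = 199

199


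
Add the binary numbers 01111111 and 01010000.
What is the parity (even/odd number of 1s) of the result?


01111111 = 127
01010000 = 80
Sum = 207 = 11001111
1s count = 6

even parity (6 ones in 11001111)


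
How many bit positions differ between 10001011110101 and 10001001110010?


XOR: 00000010000111
Count of 1s: 4

4


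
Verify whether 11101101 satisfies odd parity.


Number of 1s: 6

No, parity error (6 ones)


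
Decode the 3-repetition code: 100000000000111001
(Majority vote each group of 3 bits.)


Groups: 100, 000, 000, 000, 111, 001
Majority votes: 000010

000010


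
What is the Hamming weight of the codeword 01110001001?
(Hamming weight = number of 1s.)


Counting 1s in 01110001001

5


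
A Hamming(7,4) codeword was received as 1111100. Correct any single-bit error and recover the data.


Syndrome = 1: error at position 1

Data: 1100 (corrected bit 1)


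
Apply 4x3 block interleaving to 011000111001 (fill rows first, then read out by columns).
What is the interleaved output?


Matrix:
  011
  000
  111
  001
Read columns: 001010101011

001010101011


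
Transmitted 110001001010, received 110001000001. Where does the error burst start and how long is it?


XOR: 000000001011

Burst at position 8, length 4


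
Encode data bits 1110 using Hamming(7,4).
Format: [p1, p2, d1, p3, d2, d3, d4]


Parity bits: p1=0, p2=0, p3=0

0010110


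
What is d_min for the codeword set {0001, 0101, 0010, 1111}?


Comparing all pairs, minimum distance: 1
Can detect 0 errors, correct 0 errors

1


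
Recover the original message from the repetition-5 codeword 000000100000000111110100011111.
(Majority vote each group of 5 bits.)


Groups: 00000, 01000, 00000, 11111, 01000, 11111
Majority votes: 000101

000101


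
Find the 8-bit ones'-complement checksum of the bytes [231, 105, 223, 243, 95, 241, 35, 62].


Sum = 1235 mod 256 = 211
Complement = 44

44


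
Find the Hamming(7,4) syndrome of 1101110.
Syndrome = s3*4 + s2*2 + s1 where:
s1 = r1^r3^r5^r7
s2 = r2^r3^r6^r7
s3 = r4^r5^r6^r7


s1=0, s2=0, s3=1

Syndrome = 4 (error at position 4)


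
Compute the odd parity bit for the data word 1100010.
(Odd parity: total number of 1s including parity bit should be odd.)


Number of 1s in data: 3
Parity bit: 0

0


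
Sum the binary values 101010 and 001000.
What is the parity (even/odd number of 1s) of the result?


101010 = 42
001000 = 8
Sum = 50 = 110010
1s count = 3

odd parity (3 ones in 110010)


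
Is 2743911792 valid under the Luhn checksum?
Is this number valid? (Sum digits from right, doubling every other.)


Luhn sum = 52
52 mod 10 = 2

Invalid (Luhn sum mod 10 = 2)


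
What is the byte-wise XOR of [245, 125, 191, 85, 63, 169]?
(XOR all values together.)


XOR chain: 245 ^ 125 ^ 191 ^ 85 ^ 63 ^ 169 = 244

244


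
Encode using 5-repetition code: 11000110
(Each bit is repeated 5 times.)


Each bit -> 5 copies

1111111111000000000000000111111111100000


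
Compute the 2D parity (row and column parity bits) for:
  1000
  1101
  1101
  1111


Row parities: 1110
Column parities: 0111

Row P: 1110, Col P: 0111, Corner: 1


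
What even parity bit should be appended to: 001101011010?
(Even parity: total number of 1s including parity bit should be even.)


Number of 1s in data: 6
Parity bit: 0

0


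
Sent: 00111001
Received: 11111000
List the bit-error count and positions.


XOR: 11000001

3 error(s) at position(s): 0, 1, 7


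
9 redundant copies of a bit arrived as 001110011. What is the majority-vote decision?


Ones: 5 out of 9
Threshold: 5

1 (5/9 voted 1)


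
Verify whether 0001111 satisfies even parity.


Number of 1s: 4

Yes, parity is correct (4 ones)


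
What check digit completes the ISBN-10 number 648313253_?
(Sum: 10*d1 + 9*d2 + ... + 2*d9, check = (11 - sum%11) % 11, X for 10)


Weighted sum: 231
231 mod 11 = 0

Check digit: 0


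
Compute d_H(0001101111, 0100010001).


XOR: 0101111110
Count of 1s: 7

7


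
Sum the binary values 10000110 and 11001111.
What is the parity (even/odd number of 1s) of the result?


10000110 = 134
11001111 = 207
Sum = 341 = 101010101
1s count = 5

odd parity (5 ones in 101010101)


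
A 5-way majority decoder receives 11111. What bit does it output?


Ones: 5 out of 5
Threshold: 3

1 (5/5 voted 1)


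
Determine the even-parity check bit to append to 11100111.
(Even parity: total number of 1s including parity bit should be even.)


Number of 1s in data: 6
Parity bit: 0

0


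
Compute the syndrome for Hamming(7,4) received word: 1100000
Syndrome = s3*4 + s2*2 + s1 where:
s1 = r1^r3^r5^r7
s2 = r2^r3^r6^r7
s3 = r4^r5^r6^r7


s1=1, s2=1, s3=0

Syndrome = 3 (error at position 3)


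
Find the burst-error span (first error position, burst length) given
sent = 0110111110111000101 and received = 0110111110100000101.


XOR: 0000000000011000000

Burst at position 11, length 2


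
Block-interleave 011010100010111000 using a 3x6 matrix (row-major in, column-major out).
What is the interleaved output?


Matrix:
  011010
  100010
  111000
Read columns: 011101101000110000

011101101000110000


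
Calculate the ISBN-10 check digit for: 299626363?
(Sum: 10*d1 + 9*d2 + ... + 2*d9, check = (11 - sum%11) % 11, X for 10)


Weighted sum: 293
293 mod 11 = 7

Check digit: 4


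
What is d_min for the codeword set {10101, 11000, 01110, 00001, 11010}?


Comparing all pairs, minimum distance: 1
Can detect 0 errors, correct 0 errors

1


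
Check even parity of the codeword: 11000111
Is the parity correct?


Number of 1s: 5

No, parity error (5 ones)


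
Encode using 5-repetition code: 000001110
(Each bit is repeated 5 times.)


Each bit -> 5 copies

000000000000000000000000011111111111111100000


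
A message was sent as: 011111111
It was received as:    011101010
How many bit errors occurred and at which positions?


XOR: 000010101

3 error(s) at position(s): 4, 6, 8


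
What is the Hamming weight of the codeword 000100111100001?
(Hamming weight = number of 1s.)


Counting 1s in 000100111100001

6


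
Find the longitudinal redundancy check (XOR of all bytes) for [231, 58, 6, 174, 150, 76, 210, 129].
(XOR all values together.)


XOR chain: 231 ^ 58 ^ 6 ^ 174 ^ 150 ^ 76 ^ 210 ^ 129 = 252

252


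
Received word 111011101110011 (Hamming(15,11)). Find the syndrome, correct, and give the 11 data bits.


Syndrome = 13: error at position 13

Data: 11111110111 (corrected bit 13)


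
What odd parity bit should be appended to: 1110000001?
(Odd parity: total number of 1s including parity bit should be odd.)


Number of 1s in data: 4
Parity bit: 1

1


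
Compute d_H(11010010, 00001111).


XOR: 11011101
Count of 1s: 6

6


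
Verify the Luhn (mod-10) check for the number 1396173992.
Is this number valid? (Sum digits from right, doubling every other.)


Luhn sum = 55
55 mod 10 = 5

Invalid (Luhn sum mod 10 = 5)


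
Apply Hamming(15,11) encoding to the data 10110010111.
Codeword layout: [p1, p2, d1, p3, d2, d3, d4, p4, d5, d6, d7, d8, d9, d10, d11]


Parity bits: p1=1, p2=0, p3=1, p4=0

101101100010111


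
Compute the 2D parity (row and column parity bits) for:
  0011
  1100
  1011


Row parities: 001
Column parities: 0100

Row P: 001, Col P: 0100, Corner: 1


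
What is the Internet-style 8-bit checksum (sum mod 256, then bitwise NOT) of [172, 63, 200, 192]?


Sum = 627 mod 256 = 115
Complement = 140

140


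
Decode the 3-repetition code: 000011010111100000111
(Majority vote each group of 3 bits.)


Groups: 000, 011, 010, 111, 100, 000, 111
Majority votes: 0101001

0101001


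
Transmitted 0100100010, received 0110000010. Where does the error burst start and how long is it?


XOR: 0010100000

Burst at position 2, length 3


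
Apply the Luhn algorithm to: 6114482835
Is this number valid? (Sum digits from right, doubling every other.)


Luhn sum = 49
49 mod 10 = 9

Invalid (Luhn sum mod 10 = 9)


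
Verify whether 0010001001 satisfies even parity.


Number of 1s: 3

No, parity error (3 ones)


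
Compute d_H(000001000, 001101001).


XOR: 001100001
Count of 1s: 3

3


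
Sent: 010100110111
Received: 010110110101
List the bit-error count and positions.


XOR: 000010000010

2 error(s) at position(s): 4, 10


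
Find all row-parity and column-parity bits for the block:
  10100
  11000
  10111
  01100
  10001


Row parities: 00000
Column parities: 00110

Row P: 00000, Col P: 00110, Corner: 0


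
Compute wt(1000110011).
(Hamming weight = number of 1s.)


Counting 1s in 1000110011

5


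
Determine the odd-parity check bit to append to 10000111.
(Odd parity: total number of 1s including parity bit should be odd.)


Number of 1s in data: 4
Parity bit: 1

1


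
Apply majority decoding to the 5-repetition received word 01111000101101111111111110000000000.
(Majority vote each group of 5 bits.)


Groups: 01111, 00010, 11011, 11111, 11111, 00000, 00000
Majority votes: 1011100

1011100


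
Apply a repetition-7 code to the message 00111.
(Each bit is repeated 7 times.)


Each bit -> 7 copies

00000000000000111111111111111111111


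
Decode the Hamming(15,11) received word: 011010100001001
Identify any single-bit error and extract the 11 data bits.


Syndrome = 0: no error detected

Data: 11010001001 (no errors)


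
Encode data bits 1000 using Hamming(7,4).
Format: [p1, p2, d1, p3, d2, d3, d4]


Parity bits: p1=1, p2=1, p3=0

1110000


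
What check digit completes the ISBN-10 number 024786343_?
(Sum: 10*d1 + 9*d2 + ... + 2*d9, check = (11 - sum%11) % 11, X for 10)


Weighted sum: 207
207 mod 11 = 9

Check digit: 2


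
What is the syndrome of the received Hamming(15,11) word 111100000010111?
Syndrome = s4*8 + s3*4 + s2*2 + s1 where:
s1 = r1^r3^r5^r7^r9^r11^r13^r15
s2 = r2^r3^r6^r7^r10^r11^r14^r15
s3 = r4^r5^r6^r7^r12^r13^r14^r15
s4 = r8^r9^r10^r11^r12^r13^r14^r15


s1=1, s2=1, s3=0, s4=0

Syndrome = 3 (error at position 3)


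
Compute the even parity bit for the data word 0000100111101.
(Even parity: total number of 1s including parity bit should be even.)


Number of 1s in data: 6
Parity bit: 0

0


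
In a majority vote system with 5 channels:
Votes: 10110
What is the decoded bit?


Ones: 3 out of 5
Threshold: 3

1 (3/5 voted 1)


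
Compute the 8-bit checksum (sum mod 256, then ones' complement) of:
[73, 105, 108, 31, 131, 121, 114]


Sum = 683 mod 256 = 171
Complement = 84

84


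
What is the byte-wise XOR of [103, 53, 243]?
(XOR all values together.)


XOR chain: 103 ^ 53 ^ 243 = 161

161


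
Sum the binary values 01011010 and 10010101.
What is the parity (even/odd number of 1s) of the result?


01011010 = 90
10010101 = 149
Sum = 239 = 11101111
1s count = 7

odd parity (7 ones in 11101111)


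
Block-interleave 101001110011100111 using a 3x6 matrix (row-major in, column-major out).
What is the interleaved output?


Matrix:
  101001
  110011
  100111
Read columns: 111010100001011111

111010100001011111


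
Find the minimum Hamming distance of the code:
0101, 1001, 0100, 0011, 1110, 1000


Comparing all pairs, minimum distance: 1
Can detect 0 errors, correct 0 errors

1


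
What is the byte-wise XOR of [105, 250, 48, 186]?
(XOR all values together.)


XOR chain: 105 ^ 250 ^ 48 ^ 186 = 25

25


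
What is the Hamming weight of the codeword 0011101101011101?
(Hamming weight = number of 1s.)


Counting 1s in 0011101101011101

10


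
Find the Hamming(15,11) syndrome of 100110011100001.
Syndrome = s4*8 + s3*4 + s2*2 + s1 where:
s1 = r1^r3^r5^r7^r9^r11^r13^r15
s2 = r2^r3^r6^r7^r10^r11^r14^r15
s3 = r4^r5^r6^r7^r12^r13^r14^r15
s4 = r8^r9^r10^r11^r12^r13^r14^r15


s1=0, s2=0, s3=1, s4=0

Syndrome = 4 (error at position 4)


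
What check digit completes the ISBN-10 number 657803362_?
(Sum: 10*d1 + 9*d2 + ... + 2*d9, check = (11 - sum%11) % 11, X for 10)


Weighted sum: 266
266 mod 11 = 2

Check digit: 9


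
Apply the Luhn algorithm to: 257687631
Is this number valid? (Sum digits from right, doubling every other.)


Luhn sum = 39
39 mod 10 = 9

Invalid (Luhn sum mod 10 = 9)


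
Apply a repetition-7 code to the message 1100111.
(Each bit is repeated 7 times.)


Each bit -> 7 copies

1111111111111100000000000000111111111111111111111


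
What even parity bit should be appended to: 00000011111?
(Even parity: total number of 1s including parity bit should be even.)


Number of 1s in data: 5
Parity bit: 1

1


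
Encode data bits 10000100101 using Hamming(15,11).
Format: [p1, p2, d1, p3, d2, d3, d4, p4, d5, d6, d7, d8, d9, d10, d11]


Parity bits: p1=1, p2=1, p3=0, p4=1

111000010100101


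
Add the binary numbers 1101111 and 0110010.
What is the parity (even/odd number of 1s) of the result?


1101111 = 111
0110010 = 50
Sum = 161 = 10100001
1s count = 3

odd parity (3 ones in 10100001)


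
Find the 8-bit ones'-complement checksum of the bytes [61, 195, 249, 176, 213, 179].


Sum = 1073 mod 256 = 49
Complement = 206

206


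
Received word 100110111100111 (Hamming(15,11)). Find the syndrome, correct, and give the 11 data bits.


Syndrome = 0: no error detected

Data: 01011100111 (no errors)


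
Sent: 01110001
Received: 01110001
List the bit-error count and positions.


XOR: 00000000

0 errors (received matches sent)


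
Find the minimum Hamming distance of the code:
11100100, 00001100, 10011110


Comparing all pairs, minimum distance: 3
Can detect 2 errors, correct 1 errors

3


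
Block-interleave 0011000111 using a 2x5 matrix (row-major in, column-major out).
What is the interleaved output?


Matrix:
  00110
  00111
Read columns: 0000111101

0000111101


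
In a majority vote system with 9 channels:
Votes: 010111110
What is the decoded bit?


Ones: 6 out of 9
Threshold: 5

1 (6/9 voted 1)


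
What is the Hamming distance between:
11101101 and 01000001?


XOR: 10101100
Count of 1s: 4

4


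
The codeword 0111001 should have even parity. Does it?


Number of 1s: 4

Yes, parity is correct (4 ones)


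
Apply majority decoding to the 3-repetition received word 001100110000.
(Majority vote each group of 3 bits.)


Groups: 001, 100, 110, 000
Majority votes: 0010

0010


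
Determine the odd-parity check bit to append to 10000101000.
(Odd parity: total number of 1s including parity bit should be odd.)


Number of 1s in data: 3
Parity bit: 0

0


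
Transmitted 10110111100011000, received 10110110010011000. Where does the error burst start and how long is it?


XOR: 00000001110000000

Burst at position 7, length 3


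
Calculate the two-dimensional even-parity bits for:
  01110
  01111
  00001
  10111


Row parities: 1010
Column parities: 10111

Row P: 1010, Col P: 10111, Corner: 0


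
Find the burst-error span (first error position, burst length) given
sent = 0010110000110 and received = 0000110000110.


XOR: 0010000000000

Burst at position 2, length 1


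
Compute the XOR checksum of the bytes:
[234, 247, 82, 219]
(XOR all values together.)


XOR chain: 234 ^ 247 ^ 82 ^ 219 = 148

148


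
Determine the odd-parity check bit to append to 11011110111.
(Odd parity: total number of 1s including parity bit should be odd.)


Number of 1s in data: 9
Parity bit: 0

0


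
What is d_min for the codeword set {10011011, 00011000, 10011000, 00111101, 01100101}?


Comparing all pairs, minimum distance: 1
Can detect 0 errors, correct 0 errors

1


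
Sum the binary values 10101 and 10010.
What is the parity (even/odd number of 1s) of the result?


10101 = 21
10010 = 18
Sum = 39 = 100111
1s count = 4

even parity (4 ones in 100111)


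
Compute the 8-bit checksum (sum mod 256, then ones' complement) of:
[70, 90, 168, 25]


Sum = 353 mod 256 = 97
Complement = 158

158


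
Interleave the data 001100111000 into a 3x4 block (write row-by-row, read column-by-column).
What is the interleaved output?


Matrix:
  0011
  0011
  1000
Read columns: 001000110110

001000110110
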